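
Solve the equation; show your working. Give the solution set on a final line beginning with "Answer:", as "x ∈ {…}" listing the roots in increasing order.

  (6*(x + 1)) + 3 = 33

Step 1. [(6*(x + 1)) + 3 = 33] peel the +3: subtract 3 from each side, so sub: 6*(x + 1) = 30.
Step 2. [6*(x + 1) = 30] leading coefficient 6: divide by 6, so div: x + 1 = 5.
Step 3. [x + 1 = 5] +1 is outermost — subtract 1 both sides, so sub: x = 4.

Answer: x ∈ {4}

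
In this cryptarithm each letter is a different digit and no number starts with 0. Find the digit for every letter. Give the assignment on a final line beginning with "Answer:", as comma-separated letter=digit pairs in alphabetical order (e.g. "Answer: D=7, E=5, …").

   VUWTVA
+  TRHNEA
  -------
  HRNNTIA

Step 1. [col 1: A + A ≡ A (mod 10)] from column 1 (nothing yet, carry-in 0, all letters distinct, none taken yet): A must equal 0 ⇒ A=0.
Step 2. [col 2: V + E ≡ I (mod 10)] I=2 is one option consistent with column 2 (V + E ≡ I (mod 10), carry-in 0) — take it ⇒ I=2.
Step 3. [col 2: V + E ≡ I (mod 10)] column 2 (V + E ≡ I (mod 10), carry-in 0) doesn't pin V yet; pick V=8 and continue. So V=8.
Step 4. [H] the sum has 7 digits but both addends have 6; that extra leading digit H is the final carry, namely 1 ⇒ H=1.
Step 5. [col 2: V + E ≡ I (mod 10)] in column 2 we have V+E≡I with carry-in 0; given V=8, I=2 and digits 0,1,2,8 already taken and all letters distinct, that pins E to 4. So E=4.
Step 6. [col 3: T + N ≡ T (mod 10)] from column 3 (nothing yet, carry-in 1, digits 0,1,2,4,8 already taken and all letters distinct): N must equal 9, so N=9.
Step 7. [col 3: T + N ≡ T (mod 10)] T=5 is one option consistent with column 3 (T + N ≡ T (mod 10), carry-in 1) — take it ⇒ T=5.
Step 8. [col 4: W + H ≡ N (mod 10)] from column 4 (H=1, N=9, carry-in 1, digits 0,1,2,4,5,8,9 already taken and all letters distinct): W must equal 7. So W=7.
Step 9. [col 5: U + R ≡ N (mod 10)] several values work for U in column 5 (U + R ≡ N (mod 10), carry-in 0); try U=6 ⇒ U=6.
Step 10. [col 5: U + R ≡ N (mod 10)] in column 5 we have U+R≡N with carry-in 0; given U=6, N=9 and digits 0,1,2,4,5,6,7,8,9 already taken and all letters distinct, that pins R to 3, so R=3.

Answer: A=0, E=4, H=1, I=2, N=9, R=3, T=5, U=6, V=8, W=7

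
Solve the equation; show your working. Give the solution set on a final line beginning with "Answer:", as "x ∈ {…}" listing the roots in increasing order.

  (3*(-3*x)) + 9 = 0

Step 1. [(3*(-3*x)) + 9 = 0] subtract 9: x sits inside (… + 9), so sub: 3*(-3*x) = -9.
Step 2. [3*(-3*x) = -9] leading coefficient 3: divide by 3 ⇒ div: -3*x = -3.
Step 3. [-3*x = -3] LHS = -3·(…); ÷-3 both sides. So div: x = 1.

Answer: x ∈ {1}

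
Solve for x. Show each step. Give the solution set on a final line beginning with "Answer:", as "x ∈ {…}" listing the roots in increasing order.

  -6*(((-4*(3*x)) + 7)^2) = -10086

Step 1. [-6*(((-4*(3*x)) + 7)^2) = -10086] divide by the outer -6. So div: ((-4*(3*x)) + 7)^2 = 1681.
Step 2. [((-4*(3*x)) + 7)^2 = 1681] LHS squared, RHS 1681 ≥ 0: apply √ (±), so sqrt: (-4*(3*x)) + 7 = 41 or -41.
Step 3. [(-4*(3*x)) + 7 = 41 or -41] peel the +7: subtract 7 from each side. So sub: -4*(3*x) = 34 or -48.
Step 4. [-4*(3*x) = 34 or -48] LHS = -4·(…); ÷-4 both sides. So div: 3*x = -17/2 or 12.
Step 5. [3*x = -17/2 or 12] 3 out front; divide by 3 ⇒ div: x = -17/6 or 4.

Answer: x ∈ {-17/6, 4}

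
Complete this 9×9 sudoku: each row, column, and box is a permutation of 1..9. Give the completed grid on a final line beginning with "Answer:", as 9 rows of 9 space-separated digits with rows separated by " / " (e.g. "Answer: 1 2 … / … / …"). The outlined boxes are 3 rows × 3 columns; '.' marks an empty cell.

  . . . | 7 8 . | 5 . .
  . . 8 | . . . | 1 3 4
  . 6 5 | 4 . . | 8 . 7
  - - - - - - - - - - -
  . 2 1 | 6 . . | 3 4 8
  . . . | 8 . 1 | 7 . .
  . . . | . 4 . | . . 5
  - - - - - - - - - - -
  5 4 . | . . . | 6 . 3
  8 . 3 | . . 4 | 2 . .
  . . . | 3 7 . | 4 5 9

Step 1. [r6c7∈{9}] r6c7's peers cover all but 9 ⇒ r6c7=9.
Step 2. [r3c5∈{1,2,3,9}] r3c5 is the only open cell in box 2 admitting 1. So r3c5=1.
Step 3. [r5c5∈{2,3,5,9}] col 5 places 3 nowhere but r5c5 ⇒ r5c5=3.
Step 4. [r8c9∈{1}] r8c9 has the single candidate 1, so r8c9=1.
Step 5. [r6c4∈{2}] r6c4 is down to just 2. So r6c4=2.
Step 6. [r6c6∈{7}] nothing but 7 survives at r6c6. So r6c6=7.
Step 7. [r6c3∈{6}] r6c3 has the single candidate 6 ⇒ r6c3=6.
Step 8. [r8c5∈{5,6,9}] in row 8, 6 fits only at r8c5. So r8c5=6.
Step 9. [r7c3∈{2,7,9}] r7c3 is the only open cell in col 3 admitting 7. So r7c3=7.
Step 10. [r8c2∈{9}] nothing but 9 survives at r8c2 ⇒ r8c2=9.
Step 11. [r2c6∈{2,5,6,9}] r2c6 is the only open cell in row 2 admitting 6, so r2c6=6.
Step 12. [r9c3∈{2}] nothing but 2 survives at r9c3 ⇒ r9c3=2.
Step 13. [r6c1∈{3}] r6c1's peers cover all but 3 ⇒ r6c1=3.
Step 14. [r3c6∈{2,3,9}] r3c6 is the only open cell in row 3 admitting 3. So r3c6=3.
Step 15. [r9c2∈{1}] r9c2 has the single candidate 1. So r9c2=1.
Step 16. [r1c1∈{1,2,4,9}] r1c1 is the only open cell in row 1 admitting 1. So r1c1=1.
Step 17. [r4c6∈{5,9}] in col 6, 5 fits only at r4c6, so r4c6=5.
Step 18. [r2c5∈{2,5,9}] col 5 places 5 nowhere but r2c5 ⇒ r2c5=5.
Step 19. [r1c6∈{2,9}] across box 2, 2 lands solely at r1c6, so r1c6=2.
Step 20. [r2c1∈{2,7,9}] across row 2, 2 lands solely at r2c1, so r2c1=2.
Step 21. [r3c1∈{9}] r3c1 is down to just 9 ⇒ r3c1=9.
Step 22. [r7c6∈{8,9}] r7c6 is the only open cell in col 6 admitting 9, so r7c6=9.
Step 23. [r5c9∈{2,6}] in col 9, 2 fits only at r5c9, so r5c9=2.
Step 24. [r5c3∈{4,9}] row 5 places 9 nowhere but r5c3 ⇒ r5c3=9.
Step 25. [r5c8∈{6}] r5c8 has the single candidate 6. So r5c8=6.
Step 26. [r9c1∈{6}] r9c1 is down to just 6. So r9c1=6.
Step 27. [r8c8∈{7}] r8c8's peers cover all but 7 ⇒ r8c8=7.
Step 28. [r7c5∈{2}] only 2 remains possible at r7c5, so r7c5=2.
Step 29. [r1c9∈{6}] nothing but 6 survives at r1c9, so r1c9=6.
Step 30. [r6c8∈{1}] r6c8 has the single candidate 1. So r6c8=1.
Step 31. [r7c8∈{8}] nothing but 8 survives at r7c8. So r7c8=8.
Step 32. [r1c2∈{3}] only 3 remains possible at r1c2. So r1c2=3.
Step 33. [r4c5∈{9}] r4c5 has the single candidate 9, so r4c5=9.
Step 34. [r6c2∈{8}] only 8 remains possible at r6c2, so r6c2=8.
Step 35. [r1c3∈{4}] r1c3 is down to just 4, so r1c3=4.
Step 36. [r8c4∈{5}] only 5 remains possible at r8c4 ⇒ r8c4=5.
Step 37. [r2c2∈{7}] r2c2 is down to just 7. So r2c2=7.
Step 38. [r1c8∈{9}] r1c8 is down to just 9. So r1c8=9.
Step 39. [r9c6∈{8}] r9c6's peers cover all but 8, so r9c6=8.
Step 40. [r4c1∈{7}] nothing but 7 survives at r4c1 ⇒ r4c1=7.
Step 41. [r5c2∈{5}] only 5 remains possible at r5c2, so r5c2=5.
Step 42. [r5c1∈{4}] r5c1 has the single candidate 4, so r5c1=4.
Step 43. [r3c8∈{2}] r3c8 is down to just 2, so r3c8=2.
Step 44. [r2c4∈{9}] nothing but 9 survives at r2c4 ⇒ r2c4=9.
Step 45. [r7c4∈{1}] r7c4 has the single candidate 1 ⇒ r7c4=1.

Answer: 1 3 4 7 8 2 5 9 6 / 2 7 8 9 5 6 1 3 4 / 9 6 5 4 1 3 8 2 7 / 7 2 1 6 9 5 3 4 8 / 4 5 9 8 3 1 7 6 2 / 3 8 6 2 4 7 9 1 5 / 5 4 7 1 2 9 6 8 3 / 8 9 3 5 6 4 2 7 1 / 6 1 2 3 7 8 4 5 9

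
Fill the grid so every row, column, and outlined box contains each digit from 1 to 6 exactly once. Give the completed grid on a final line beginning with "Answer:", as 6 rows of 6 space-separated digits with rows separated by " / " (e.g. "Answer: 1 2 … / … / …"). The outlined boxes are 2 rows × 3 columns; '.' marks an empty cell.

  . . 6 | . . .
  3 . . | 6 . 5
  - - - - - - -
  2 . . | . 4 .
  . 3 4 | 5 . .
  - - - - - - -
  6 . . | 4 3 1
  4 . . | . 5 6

Step 1. [r4c1∈{1}] r4c1's peers cover all but 1. So r4c1=1.
Step 2. [r2c2∈{1,2,4}] in row 2, 4 fits only at r2c2 ⇒ r2c2=4.
Step 3. [r6c4∈{2}] r6c4 has the single candidate 2. So r6c4=2.
Step 4. [r3c6∈{3}] only 3 remains possible at r3c6. So r3c6=3.
Step 5. [r3c3∈{5}] only 5 remains possible at r3c3 ⇒ r3c3=5.
Step 6. [r5c2∈{2,5}] in row 5, 5 fits only at r5c2, so r5c2=5.
Step 7. [r1c2∈{1,2}] in col 2, 2 fits only at r1c2 ⇒ r1c2=2.
Step 8. [r2c5∈{1,2}] 2 has one home in row 2: r2c5 ⇒ r2c5=2.
Step 9. [r3c4∈{1}] r3c4 is down to just 1 ⇒ r3c4=1.
Step 10. [r6c3∈{1,3}] r6c3 is the only open cell in row 6 admitting 3 ⇒ r6c3=3.
Step 11. [r5c3∈{2}] r5c3 is down to just 2 ⇒ r5c3=2.
Step 12. [r1c5∈{1}] nothing but 1 survives at r1c5. So r1c5=1.
Step 13. [r4c5∈{6}] only 6 remains possible at r4c5, so r4c5=6.
Step 14. [r4c6∈{2}] only 2 remains possible at r4c6, so r4c6=2.
Step 15. [r2c3∈{1}] only 1 remains possible at r2c3, so r2c3=1.
Step 16. [r3c2∈{6}] r3c2's peers cover all but 6 ⇒ r3c2=6.
Step 17. [r1c1∈{5}] r1c1 is down to just 5 ⇒ r1c1=5.
Step 18. [r6c2∈{1}] r6c2 has the single candidate 1. So r6c2=1.
Step 19. [r1c4∈{3}] r1c4 is down to just 3. So r1c4=3.
Step 20. [r1c6∈{4}] only 4 remains possible at r1c6, so r1c6=4.

Answer: 5 2 6 3 1 4 / 3 4 1 6 2 5 / 2 6 5 1 4 3 / 1 3 4 5 6 2 / 6 5 2 4 3 1 / 4 1 3 2 5 6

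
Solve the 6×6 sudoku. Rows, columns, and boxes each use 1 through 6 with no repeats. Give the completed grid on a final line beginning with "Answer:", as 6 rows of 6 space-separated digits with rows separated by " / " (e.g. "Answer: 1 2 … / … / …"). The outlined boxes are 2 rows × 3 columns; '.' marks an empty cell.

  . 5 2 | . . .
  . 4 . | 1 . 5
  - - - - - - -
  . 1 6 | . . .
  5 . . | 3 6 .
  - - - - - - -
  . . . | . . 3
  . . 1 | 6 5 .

Step 1. [r3c1∈{2,3,4}] across row 3, 3 lands solely at r3c1. So r3c1=3.
Step 2. [r1c4∈{4}] r1c4's peers cover all but 4. So r1c4=4.
Step 3. [r5c4∈{2}] r5c4 has the single candidate 2 ⇒ r5c4=2.
Step 4. [r6c6∈{4}] r6c6 has the single candidate 4. So r6c6=4.
Step 5. [r4c2∈{2}] r4c2 is down to just 2 ⇒ r4c2=2.
Step 6. [r5c1∈{4,6}] in col 1, 4 fits only at r5c1. So r5c1=4.
Step 7. [r2c5∈{2,3}] 2 has one home in row 2: r2c5, so r2c5=2.
Step 8. [r1c1∈{1,6}] row 1 places 1 nowhere but r1c1, so r1c1=1.
Step 9. [r6c2∈{3}] only 3 remains possible at r6c2 ⇒ r6c2=3.
Step 10. [r4c6∈{1}] nothing but 1 survives at r4c6 ⇒ r4c6=1.
Step 11. [r2c3∈{3}] r2c3's peers cover all but 3. So r2c3=3.
Step 12. [r1c5∈{3}] nothing but 3 survives at r1c5 ⇒ r1c5=3.
Step 13. [r5c5∈{1}] r5c5 is down to just 1, so r5c5=1.
Step 14. [r3c6∈{2}] r3c6 is down to just 2 ⇒ r3c6=2.
Step 15. [r5c3∈{5}] only 5 remains possible at r5c3, so r5c3=5.
Step 16. [r3c5∈{4}] nothing but 4 survives at r3c5, so r3c5=4.
Step 17. [r1c6∈{6}] r1c6 has the single candidate 6 ⇒ r1c6=6.
Step 18. [r2c1∈{6}] nothing but 6 survives at r2c1. So r2c1=6.
Step 19. [r4c3∈{4}] r4c3's peers cover all but 4, so r4c3=4.
Step 20. [r3c4∈{5}] only 5 remains possible at r3c4. So r3c4=5.
Step 21. [r5c2∈{6}] r5c2's peers cover all but 6. So r5c2=6.
Step 22. [r6c1∈{2}] only 2 remains possible at r6c1 ⇒ r6c1=2.

Answer: 1 5 2 4 3 6 / 6 4 3 1 2 5 / 3 1 6 5 4 2 / 5 2 4 3 6 1 / 4 6 5 2 1 3 / 2 3 1 6 5 4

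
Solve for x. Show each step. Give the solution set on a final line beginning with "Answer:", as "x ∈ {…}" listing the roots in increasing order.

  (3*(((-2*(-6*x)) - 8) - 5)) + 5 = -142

Step 1. [(3*(((-2*(-6*x)) - 8) - 5)) + 5 = -142] peel the +5: subtract 5 from each side, so sub: 3*(((-2*(-6*x)) - 8) - 5) = -147.
Step 2. [3*(((-2*(-6*x)) - 8) - 5) = -147] 3 out front; divide by 3 ⇒ div: ((-2*(-6*x)) - 8) - 5 = -49.
Step 3. [((-2*(-6*x)) - 8) - 5 = -49] the outer -5 inverts by adding 5 ⇒ sub: (-2*(-6*x)) - 8 = -44.
Step 4. [(-2*(-6*x)) - 8 = -44] common factor -2 (LHS and -44) — divide through, so factor: (-6*x) + 4 = 22.
Step 5. [(-6*x) + 4 = 22] peel the +4: subtract 4 from each side ⇒ sub: -6*x = 18.
Step 6. [-6*x = 18] leading coefficient -6: divide by -6, so div: x = -3.

Answer: x ∈ {-3}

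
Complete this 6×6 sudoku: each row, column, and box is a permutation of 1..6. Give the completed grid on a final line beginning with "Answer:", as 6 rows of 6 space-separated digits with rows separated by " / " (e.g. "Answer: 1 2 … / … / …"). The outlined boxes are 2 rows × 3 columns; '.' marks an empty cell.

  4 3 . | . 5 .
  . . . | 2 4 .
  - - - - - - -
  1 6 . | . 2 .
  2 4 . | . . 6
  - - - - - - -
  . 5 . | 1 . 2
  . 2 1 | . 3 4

Step 1. [r3c6∈{3,5}] across col 6, 5 lands solely at r3c6 ⇒ r3c6=5.
Step 2. [r6c1∈{6}] r6c1 is down to just 6. So r6c1=6.
Step 3. [r3c3∈{3}] r3c3's peers cover all but 3, so r3c3=3.
Step 4. [r2c3∈{5,6}] r2c3 is the only open cell in row 2 admitting 6. So r2c3=6.
Step 5. [r2c6∈{1,3}] 3 has one home in row 2: r2c6, so r2c6=3.
Step 6. [r5c5∈{6}] nothing but 6 survives at r5c5 ⇒ r5c5=6.
Step 7. [r5c1∈{3}] nothing but 3 survives at r5c1 ⇒ r5c1=3.
Step 8. [r4c3∈{5}] nothing but 5 survives at r4c3, so r4c3=5.
Step 9. [r6c4∈{5}] r6c4 has the single candidate 5, so r6c4=5.
Step 10. [r2c1∈{5}] r2c1 has the single candidate 5 ⇒ r2c1=5.
Step 11. [r4c4∈{3}] r4c4 is down to just 3 ⇒ r4c4=3.
Step 12. [r1c3∈{2}] r1c3 is down to just 2, so r1c3=2.
Step 13. [r1c4∈{6}] nothing but 6 survives at r1c4, so r1c4=6.
Step 14. [r5c3∈{4}] nothing but 4 survives at r5c3. So r5c3=4.
Step 15. [r4c5∈{1}] nothing but 1 survives at r4c5 ⇒ r4c5=1.
Step 16. [r1c6∈{1}] r1c6 has the single candidate 1 ⇒ r1c6=1.
Step 17. [r2c2∈{1}] only 1 remains possible at r2c2. So r2c2=1.
Step 18. [r3c4∈{4}] only 4 remains possible at r3c4, so r3c4=4.

Answer: 4 3 2 6 5 1 / 5 1 6 2 4 3 / 1 6 3 4 2 5 / 2 4 5 3 1 6 / 3 5 4 1 6 2 / 6 2 1 5 3 4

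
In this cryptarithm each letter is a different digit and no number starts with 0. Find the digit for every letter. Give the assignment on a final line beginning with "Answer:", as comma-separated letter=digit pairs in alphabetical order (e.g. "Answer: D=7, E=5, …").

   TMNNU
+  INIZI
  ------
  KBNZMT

Step 1. [col 1: U + I ≡ T (mod 10)] no forcing yet in column 1 (carry-in 0); I=5 is free and consistent — try it. So I=5.
Step 2. [col 1: U + I ≡ T (mod 10)] no forcing yet in column 1 (carry-in 0); T=8 is free and consistent — try it. So T=8.
Step 3. [K] K is the leading digit of a 6-digit sum of two 5-digit numbers; the final carry is exactly 1 ⇒ K=1.
Step 4. [col 1: U + I ≡ T (mod 10)] column 1 reads U+I+carry(0)=T with I=5, T=8; with digits 1,5,8 already taken and all letters distinct, the only value for U is 3 ⇒ U=3.
Step 5. [col 2: N + Z ≡ M (mod 10)] column 2 (N + Z ≡ M (mod 10), carry-in 0) doesn't pin M yet; pick M=9 and continue. So M=9.
Step 6. [col 2: N + Z ≡ M (mod 10)] column 2 (N + Z ≡ M (mod 10), carry-in 0) doesn't pin Z yet; pick Z=2 and continue. So Z=2.
Step 7. [col 2: N + Z ≡ M (mod 10)] column 2 reads N+Z+carry(0)=M with Z=2, M=9; with digits 1,2,3,5,8,9 already taken and all letters distinct, the only value for N is 7, so N=7.
Step 8. [col 5: T + I ≡ B (mod 10)] from column 5 (T=8, I=5, carry-in 1, digits 1,2,3,5,7,8,9 already taken and all letters distinct): B must equal 4. So B=4.

Answer: B=4, I=5, K=1, M=9, N=7, T=8, U=3, Z=2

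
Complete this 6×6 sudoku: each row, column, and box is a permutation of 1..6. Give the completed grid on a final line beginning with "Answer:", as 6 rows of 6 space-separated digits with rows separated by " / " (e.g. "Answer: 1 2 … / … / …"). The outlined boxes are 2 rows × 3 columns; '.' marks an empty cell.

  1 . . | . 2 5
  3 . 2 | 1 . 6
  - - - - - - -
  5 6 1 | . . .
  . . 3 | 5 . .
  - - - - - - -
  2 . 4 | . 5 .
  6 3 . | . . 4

Step 1. [r2c5∈{4}] nothing but 4 survives at r2c5, so r2c5=4.
Step 2. [r6c5∈{1}] r6c5 has the single candidate 1 ⇒ r6c5=1.
Step 3. [r3c5∈{3}] nothing but 3 survives at r3c5. So r3c5=3.
Step 4. [r4c2∈{2,4}] in col 2, 2 fits only at r4c2 ⇒ r4c2=2.
Step 5. [r1c4∈{3}] nothing but 3 survives at r1c4 ⇒ r1c4=3.
Step 6. [r6c4∈{2}] only 2 remains possible at r6c4 ⇒ r6c4=2.
Step 7. [r4c1∈{4}] r4c1's peers cover all but 4. So r4c1=4.
Step 8. [r1c2∈{4}] r1c2 has the single candidate 4. So r1c2=4.
Step 9. [r5c4∈{6}] nothing but 6 survives at r5c4, so r5c4=6.
Step 10. [r6c3∈{5}] r6c3 has the single candidate 5, so r6c3=5.
Step 11. [r4c6∈{1}] nothing but 1 survives at r4c6 ⇒ r4c6=1.
Step 12. [r3c6∈{2}] r3c6 is down to just 2 ⇒ r3c6=2.
Step 13. [r5c6∈{3}] r5c6 has the single candidate 3, so r5c6=3.
Step 14. [r5c2∈{1}] nothing but 1 survives at r5c2, so r5c2=1.
Step 15. [r4c5∈{6}] only 6 remains possible at r4c5. So r4c5=6.
Step 16. [r1c3∈{6}] r1c3 is down to just 6, so r1c3=6.
Step 17. [r2c2∈{5}] r2c2 is down to just 5 ⇒ r2c2=5.
Step 18. [r3c4∈{4}] only 4 remains possible at r3c4, so r3c4=4.

Answer: 1 4 6 3 2 5 / 3 5 2 1 4 6 / 5 6 1 4 3 2 / 4 2 3 5 6 1 / 2 1 4 6 5 3 / 6 3 5 2 1 4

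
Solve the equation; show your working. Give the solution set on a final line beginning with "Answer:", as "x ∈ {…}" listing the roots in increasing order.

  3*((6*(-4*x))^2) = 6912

Step 1. [3*((6*(-4*x))^2) = 6912] LHS = 3·(…); ÷3 both sides, so div: (6*(-4*x))^2 = 2304.
Step 2. [(6*(-4*x))^2 = 2304] √ both sides: 2304 ≥ 0 gives two branches. So sqrt: 6*(-4*x) = 48 or -48.
Step 3. [6*(-4*x) = 48 or -48] LHS = 6·(…); ÷6 both sides. So div: -4*x = 8 or -8.
Step 4. [-4*x = 8 or -8] -4·(inner) — divide through by -4 ⇒ div: x = -2 or 2.

Answer: x ∈ {-2, 2}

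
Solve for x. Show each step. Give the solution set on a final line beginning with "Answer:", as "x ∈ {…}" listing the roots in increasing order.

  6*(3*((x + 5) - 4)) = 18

Step 1. [6*(3*((x + 5) - 4)) = 18] 6·(inner) — divide through by 6 ⇒ div: 3*((x + 5) - 4) = 3.
Step 2. [3*((x + 5) - 4) = 3] 3 out front; divide by 3, so div: (x + 5) - 4 = 1.
Step 3. [(x + 5) - 4 = 1] peel the -4: add 4 from each side. So sub: x + 5 = 5.
Step 4. [x + 5 = 5] 5 comes off first (subtract 5). So sub: x = 0.

Answer: x ∈ {0}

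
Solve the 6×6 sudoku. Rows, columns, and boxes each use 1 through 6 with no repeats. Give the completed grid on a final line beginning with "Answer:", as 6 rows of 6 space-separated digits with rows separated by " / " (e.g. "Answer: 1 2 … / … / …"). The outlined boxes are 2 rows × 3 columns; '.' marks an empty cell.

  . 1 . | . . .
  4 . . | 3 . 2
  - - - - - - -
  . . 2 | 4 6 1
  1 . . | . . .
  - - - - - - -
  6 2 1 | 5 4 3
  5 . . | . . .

Step 1. [r4c6∈{5}] r4c6's peers cover all but 5, so r4c6=5.
Step 2. [r3c1∈{3}] r3c1 has the single candidate 3. So r3c1=3.
Step 3. [r1c3∈{3,5,6}] across row 1, 3 lands solely at r1c3. So r1c3=3.
Step 4. [r2c3∈{5,6}] r2c3 is the only open cell in col 3 admitting 5. So r2c3=5.
Step 5. [r6c4∈{1,2,6}] 1 has one home in col 4: r6c4 ⇒ r6c4=1.
Step 6. [r6c3∈{4}] r6c3 has the single candidate 4 ⇒ r6c3=4.
Step 7. [r4c5∈{2,3}] row 4 places 3 nowhere but r4c5. So r4c5=3.
Step 8. [r1c6∈{4,6}] 4 has one home in row 1: r1c6, so r1c6=4.
Step 9. [r4c3∈{6}] only 6 remains possible at r4c3. So r4c3=6.
Step 10. [r6c2∈{3}] r6c2 is down to just 3, so r6c2=3.
Step 11. [r6c6∈{6}] r6c6 is down to just 6, so r6c6=6.
Step 12. [r4c2∈{4}] r4c2 has the single candidate 4, so r4c2=4.
Step 13. [r3c2∈{5}] r3c2's peers cover all but 5. So r3c2=5.
Step 14. [r2c5∈{1}] r2c5's peers cover all but 1, so r2c5=1.
Step 15. [r6c5∈{2}] r6c5's peers cover all but 2. So r6c5=2.
Step 16. [r1c5∈{5}] r1c5's peers cover all but 5, so r1c5=5.
Step 17. [r2c2∈{6}] nothing but 6 survives at r2c2. So r2c2=6.
Step 18. [r1c4∈{6}] only 6 remains possible at r1c4 ⇒ r1c4=6.
Step 19. [r1c1∈{2}] only 2 remains possible at r1c1. So r1c1=2.
Step 20. [r4c4∈{2}] r4c4 has the single candidate 2 ⇒ r4c4=2.

Answer: 2 1 3 6 5 4 / 4 6 5 3 1 2 / 3 5 2 4 6 1 / 1 4 6 2 3 5 / 6 2 1 5 4 3 / 5 3 4 1 2 6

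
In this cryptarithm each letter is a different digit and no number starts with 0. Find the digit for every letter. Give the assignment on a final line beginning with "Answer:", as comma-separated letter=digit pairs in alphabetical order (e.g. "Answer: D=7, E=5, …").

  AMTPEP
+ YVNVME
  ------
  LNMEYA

Step 1. [col 1: P + E ≡ A (mod 10)] several values work for A in column 1 (P + E ≡ A (mod 10), carry-in 0); try A=5 ⇒ A=5.
Step 2. [col 1: P + E ≡ A (mod 10)] several values work for E in column 1 (P + E ≡ A (mod 10), carry-in 0); try E=8 ⇒ E=8.
Step 3. [col 1: P + E ≡ A (mod 10)] column 1 reads P+E+carry(0)=A with E=8, A=5; with digits 5,8 already taken and all letters distinct, the only value for P is 7, so P=7.
Step 4. [col 2: E + M ≡ Y (mod 10)] no forcing yet in column 2 (carry-in 1); Y=1 is free and consistent — try it. So Y=1.
Step 5. [col 2: E + M ≡ Y (mod 10)] from column 2 (E=8, Y=1, carry-in 1, digits 1,5,7,8 already taken and all letters distinct): M must equal 2. So M=2.
Step 6. [col 3: P + V ≡ E (mod 10)] column 3 reads P+V+carry(1)=E with P=7, E=8; with digits 1,2,5,7,8 already taken and all letters distinct, the only value for V is 0 ⇒ V=0.
Step 7. [col 4: T + N ≡ M (mod 10)] no forcing yet in column 4 (carry-in 0); T=9 is free and consistent — try it, so T=9.
Step 8. [col 4: T + N ≡ M (mod 10)] from column 4 (T=9, M=2, carry-in 0, digits 0,1,2,5,7,8,9 already taken and all letters distinct): N must equal 3. So N=3.
Step 9. [col 6: A + Y ≡ L (mod 10)] column 6 reads A+Y+carry(0)=L with A=5, Y=1; with digits 0,1,2,3,5,7,8,9 already taken and all letters distinct, the only value for L is 6, so L=6.

Answer: A=5, E=8, L=6, M=2, N=3, P=7, T=9, V=0, Y=1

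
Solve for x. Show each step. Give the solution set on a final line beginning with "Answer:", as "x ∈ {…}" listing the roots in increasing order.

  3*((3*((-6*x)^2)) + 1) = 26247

Step 1. [3*((3*((-6*x)^2)) + 1) = 26247] divide by the outer 3, so div: (3*((-6*x)^2)) + 1 = 8749.
Step 2. [(3*((-6*x)^2)) + 1 = 8749] +1 is outermost — subtract 1 both sides ⇒ sub: 3*((-6*x)^2) = 8748.
Step 3. [3*((-6*x)^2) = 8748] divide by the outer 3. So div: (-6*x)^2 = 2916.
Step 4. [(-6*x)^2 = 2916] LHS squared, RHS 2916 ≥ 0: apply √ (±). So sqrt: -6*x = 54 or -54.
Step 5. [-6*x = 54 or -54] -6·(inner) — divide through by -6 ⇒ div: x = -9 or 9.

Answer: x ∈ {-9, 9}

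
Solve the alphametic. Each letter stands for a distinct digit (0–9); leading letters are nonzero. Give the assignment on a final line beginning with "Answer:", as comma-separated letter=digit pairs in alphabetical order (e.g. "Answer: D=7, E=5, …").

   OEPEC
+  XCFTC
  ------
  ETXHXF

Step 1. [col 1: C + C ≡ F (mod 10)] F=8 is one option consistent with column 1 (C + C ≡ F (mod 10), carry-in 0) — take it, so F=8.
Step 2. [col 1: C + C ≡ F (mod 10)] C=4 is one option consistent with column 1 (C + C ≡ F (mod 10), carry-in 0) — take it ⇒ C=4.
Step 3. [col 2: E + T ≡ X (mod 10)] no forcing yet in column 2 (carry-in 0); X=6 is free and consistent — try it. So X=6.
Step 4. [col 2: E + T ≡ X (mod 10)] no forcing yet in column 2 (carry-in 0); E=1 is free and consistent — try it. So E=1.
Step 5. [col 2: E + T ≡ X (mod 10)] column 2 reads E+T+carry(0)=X with E=1, X=6; with digits 1,4,6,8 already taken and all letters distinct, the only value for T is 5, so T=5.
Step 6. [col 3: P + F ≡ H (mod 10)] column 3 (P + F ≡ H (mod 10), carry-in 0) doesn't pin H yet; pick H=0 and continue, so H=0.
Step 7. [col 3: P + F ≡ H (mod 10)] column 3 reads P+F+carry(0)=H with F=8, H=0; with digits 0,1,4,5,6,8 already taken and all letters distinct, the only value for P is 2, so P=2.
Step 8. [col 5: O + X ≡ T (mod 10)] column 5: given X=6, T=5, carry-in 0, and digits 0,1,2,4,5,6,8 already taken and all letters distinct, O+X≡T (mod 10) forces O=9 ⇒ O=9.

Answer: C=4, E=1, F=8, H=0, O=9, P=2, T=5, X=6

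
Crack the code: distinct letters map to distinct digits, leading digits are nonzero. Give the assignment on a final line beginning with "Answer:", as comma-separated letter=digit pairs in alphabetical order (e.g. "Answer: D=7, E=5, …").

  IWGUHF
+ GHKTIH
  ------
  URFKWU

Step 1. [col 1: F + H ≡ U (mod 10)] column 1 (F + H ≡ U (mod 10), carry-in 0) doesn't pin U yet; pick U=4 and continue ⇒ U=4.
Step 2. [col 1: F + H ≡ U (mod 10)] F=8 is one option consistent with column 1 (F + H ≡ U (mod 10), carry-in 0) — take it, so F=8.
Step 3. [col 1: F + H ≡ U (mod 10)] column 1: given F=8, U=4, carry-in 0, and digits 4,8 already taken and all letters distinct, F+H≡U (mod 10) forces H=6 ⇒ H=6.
Step 4. [col 2: H + I ≡ W (mod 10)] several values work for I in column 2 (H + I ≡ W (mod 10), carry-in 1); try I=2 ⇒ I=2.
Step 5. [col 2: H + I ≡ W (mod 10)] in column 2 we have H+I≡W with carry-in 1; given H=6, I=2 and digits 2,4,6,8 already taken and all letters distinct, that pins W to 9, so W=9.
Step 6. [col 3: U + T ≡ K (mod 10)] several values work for K in column 3 (U + T ≡ K (mod 10), carry-in 0); try K=7 ⇒ K=7.
Step 7. [col 3: U + T ≡ K (mod 10)] column 3 reads U+T+carry(0)=K with U=4, K=7; with digits 2,4,6,7,8,9 already taken and all letters distinct, the only value for T is 3 ⇒ T=3.
Step 8. [col 4: G + K ≡ F (mod 10)] column 4 reads G+K+carry(0)=F with K=7, F=8; with digits 2,3,4,6,7,8,9 already taken and all letters distinct, the only value for G is 1. So G=1.
Step 9. [col 5: W + H ≡ R (mod 10)] column 5: given W=9, H=6, carry-in 0, and digits 1,2,3,4,6,7,8,9 already taken and all letters distinct, W+H≡R (mod 10) forces R=5, so R=5.

Answer: F=8, G=1, H=6, I=2, K=7, R=5, T=3, U=4, W=9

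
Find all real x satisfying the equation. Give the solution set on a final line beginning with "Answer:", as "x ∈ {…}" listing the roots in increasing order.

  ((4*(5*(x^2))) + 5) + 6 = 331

Step 1. [((4*(5*(x^2))) + 5) + 6 = 331] subtract 6: x sits inside (… + 6), so sub: (4*(5*(x^2))) + 5 = 325.
Step 2. [(4*(5*(x^2))) + 5 = 325] the outer +5 inverts by subtracting 5. So sub: 4*(5*(x^2)) = 320.
Step 3. [4*(5*(x^2)) = 320] 4 out front; divide by 4 ⇒ div: 5*(x^2) = 80.
Step 4. [5*(x^2) = 80] leading coefficient 5: divide by 5, so div: x^2 = 16.
Step 5. [x^2 = 16] √ both sides: 16 ≥ 0 gives two branches. So sqrt: x = 4 or -4.

Answer: x ∈ {-4, 4}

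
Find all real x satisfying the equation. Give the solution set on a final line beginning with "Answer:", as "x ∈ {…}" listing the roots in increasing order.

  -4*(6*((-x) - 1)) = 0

Step 1. [-4*(6*((-x) - 1)) = 0] -4·(inner) — divide through by -4. So div: 6*((-x) - 1) = 0.
Step 2. [6*((-x) - 1) = 0] LHS = 6·(…); ÷6 both sides, so div: (-x) - 1 = 0.
Step 3. [(-x) - 1 = 0] 1 comes off first (add 1), so sub: -x = 1.
Step 4. [-x = 1] flip signs both sides. So neg: x = -1.

Answer: x ∈ {-1}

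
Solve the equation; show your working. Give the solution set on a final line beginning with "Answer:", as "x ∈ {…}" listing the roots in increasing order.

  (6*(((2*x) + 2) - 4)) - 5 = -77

Step 1. [(6*(((2*x) + 2) - 4)) - 5 = -77] the outer -5 inverts by adding 5. So sub: 6*(((2*x) + 2) - 4) = -72.
Step 2. [6*(((2*x) + 2) - 4) = -72] LHS = 6·(…); ÷6 both sides ⇒ div: ((2*x) + 2) - 4 = -12.
Step 3. [((2*x) + 2) - 4 = -12] add 4: x sits inside (… - 4). So sub: (2*x) + 2 = -8.
Step 4. [(2*x) + 2 = -8] the outer +2 inverts by subtracting 2 ⇒ sub: 2*x = -10.
Step 5. [2*x = -10] 2·(inner) — divide through by 2, so div: x = -5.

Answer: x ∈ {-5}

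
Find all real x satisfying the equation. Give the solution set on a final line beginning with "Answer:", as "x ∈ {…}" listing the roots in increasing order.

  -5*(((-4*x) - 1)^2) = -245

Step 1. [-5*(((-4*x) - 1)^2) = -245] -5·(inner) — divide through by -5 ⇒ div: ((-4*x) - 1)^2 = 49.
Step 2. [((-4*x) - 1)^2 = 49] 49 ≥ 0, LHS is (·)² — take ±√. So sqrt: (-4*x) - 1 = 7 or -7.
Step 3. [(-4*x) - 1 = 7 or -7] -1 is outermost — add 1 both sides. So sub: -4*x = 8 or -6.
Step 4. [-4*x = 8 or -6] -4·(inner) — divide through by -4. So div: x = -2 or 3/2.

Answer: x ∈ {-2, 3/2}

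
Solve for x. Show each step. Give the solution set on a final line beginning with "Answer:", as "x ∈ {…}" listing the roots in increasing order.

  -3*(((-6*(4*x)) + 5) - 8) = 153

Step 1. [-3*(((-6*(4*x)) + 5) - 8) = 153] -3·(inner) — divide through by -3, so div: ((-6*(4*x)) + 5) - 8 = -51.
Step 2. [((-6*(4*x)) + 5) - 8 = -51] add 8: x sits inside (… - 8), so sub: (-6*(4*x)) + 5 = -43.
Step 3. [(-6*(4*x)) + 5 = -43] 5 comes off first (subtract 5). So sub: -6*(4*x) = -48.
Step 4. [-6*(4*x) = -48] LHS = -6·(…); ÷-6 both sides. So div: 4*x = 8.
Step 5. [4*x = 8] leading coefficient 4: divide by 4 ⇒ div: x = 2.

Answer: x ∈ {2}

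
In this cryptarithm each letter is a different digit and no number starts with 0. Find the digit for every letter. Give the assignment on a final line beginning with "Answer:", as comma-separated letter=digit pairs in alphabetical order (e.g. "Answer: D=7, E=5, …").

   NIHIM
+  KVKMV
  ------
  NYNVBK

Step 1. [col 1: M + V ≡ K (mod 10)] K=8 is one option consistent with column 1 (M + V ≡ K (mod 10), carry-in 0) — take it, so K=8.
Step 2. [col 1: M + V ≡ K (mod 10)] several values work for M in column 1 (M + V ≡ K (mod 10), carry-in 0); try M=5, so M=5.
Step 3. [N] the sum has 6 digits but both addends have 5; that extra leading digit N is the final carry, namely 1 ⇒ N=1.
Step 4. [col 1: M + V ≡ K (mod 10)] in column 1 we have M+V≡K with carry-in 0; given M=5, K=8 and digits 1,5,8 already taken and all letters distinct, that pins V to 3, so V=3.
Step 5. [col 2: I + M ≡ B (mod 10)] column 2 (I + M ≡ B (mod 10), carry-in 0) doesn't pin B yet; pick B=2 and continue ⇒ B=2.
Step 6. [col 2: I + M ≡ B (mod 10)] in column 2 we have I+M≡B with carry-in 0; given M=5, B=2 and digits 1,2,3,5,8 already taken and all letters distinct, that pins I to 7. So I=7.
Step 7. [col 3: H + K ≡ V (mod 10)] column 3 reads H+K+carry(1)=V with K=8, V=3; with digits 1,2,3,5,7,8 already taken and all letters distinct, the only value for H is 4. So H=4.
Step 8. [col 5: N + K ≡ Y (mod 10)] from column 5 (N=1, K=8, carry-in 1, digits 1,2,3,4,5,7,8 already taken and all letters distinct): Y must equal 0 ⇒ Y=0.

Answer: B=2, H=4, I=7, K=8, M=5, N=1, V=3, Y=0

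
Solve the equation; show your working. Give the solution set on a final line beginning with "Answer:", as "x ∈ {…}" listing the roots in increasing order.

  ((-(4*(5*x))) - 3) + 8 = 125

Step 1. [((-(4*(5*x))) - 3) + 8 = 125] subtract 8: x sits inside (… + 8), so sub: (-(4*(5*x))) - 3 = 117.
Step 2. [(-(4*(5*x))) - 3 = 117] add 3: x sits inside (… - 3), so sub: -(4*(5*x)) = 120.
Step 3. [-(4*(5*x)) = 120] leading − — multiply by −1, so neg: 4*(5*x) = -120.
Step 4. [4*(5*x) = -120] 4·(inner) — divide through by 4, so div: 5*x = -30.
Step 5. [5*x = -30] 5 out front; divide by 5 ⇒ div: x = -6.

Answer: x ∈ {-6}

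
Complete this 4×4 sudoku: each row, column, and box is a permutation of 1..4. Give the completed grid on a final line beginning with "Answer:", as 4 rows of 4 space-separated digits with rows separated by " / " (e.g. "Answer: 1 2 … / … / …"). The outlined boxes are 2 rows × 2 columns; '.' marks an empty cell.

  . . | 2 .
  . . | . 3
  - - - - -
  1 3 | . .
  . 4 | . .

Step 1. [r1c2∈{1}] only 1 remains possible at r1c2, so r1c2=1.
Step 2. [r1c4∈{4}] r1c4 is down to just 4 ⇒ r1c4=4.
Step 3. [r4c4∈{1,2}] r4c4 is the only open cell in col 4 admitting 1, so r4c4=1.
Step 4. [r2c1∈{2,4}] across row 2, 4 lands solely at r2c1 ⇒ r2c1=4.
Step 5. [r2c2∈{2}] r2c2's peers cover all but 2 ⇒ r2c2=2.
Step 6. [r4c3∈{3}] r4c3 has the single candidate 3, so r4c3=3.
Step 7. [r2c3∈{1}] r2c3's peers cover all but 1. So r2c3=1.
Step 8. [r4c1∈{2}] nothing but 2 survives at r4c1. So r4c1=2.
Step 9. [r3c3∈{4}] r3c3 has the single candidate 4. So r3c3=4.
Step 10. [r3c4∈{2}] nothing but 2 survives at r3c4, so r3c4=2.
Step 11. [r1c1∈{3}] r1c1 has the single candidate 3 ⇒ r1c1=3.

Answer: 3 1 2 4 / 4 2 1 3 / 1 3 4 2 / 2 4 3 1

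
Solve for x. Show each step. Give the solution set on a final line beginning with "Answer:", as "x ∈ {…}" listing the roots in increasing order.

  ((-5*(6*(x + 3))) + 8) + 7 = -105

Step 1. [((-5*(6*(x + 3))) + 8) + 7 = -105] subtract 7: x sits inside (… + 7) ⇒ sub: (-5*(6*(x + 3))) + 8 = -112.
Step 2. [(-5*(6*(x + 3))) + 8 = -112] 8 comes off first (subtract 8), so sub: -5*(6*(x + 3)) = -120.
Step 3. [-5*(6*(x + 3)) = -120] LHS = -5·(…); ÷-5 both sides ⇒ div: 6*(x + 3) = 24.
Step 4. [6*(x + 3) = 24] 6·(inner) — divide through by 6. So div: x + 3 = 4.
Step 5. [x + 3 = 4] 3 comes off first (subtract 3), so sub: x = 1.

Answer: x ∈ {1}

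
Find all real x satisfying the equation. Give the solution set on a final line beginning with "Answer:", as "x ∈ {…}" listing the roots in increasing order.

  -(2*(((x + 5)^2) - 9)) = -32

Step 1. [-(2*(((x + 5)^2) - 9)) = -32] LHS negated; negate both sides ⇒ neg: 2*(((x + 5)^2) - 9) = 32.
Step 2. [2*(((x + 5)^2) - 9) = 32] LHS = 2·(…); ÷2 both sides. So div: ((x + 5)^2) - 9 = 16.
Step 3. [((x + 5)^2) - 9 = 16] peel the -9: add 9 from each side ⇒ sub: (x + 5)^2 = 25.
Step 4. [(x + 5)^2 = 25] √ both sides: 25 ≥ 0 gives two branches ⇒ sqrt: x + 5 = 5 or -5.
Step 5. [x + 5 = 5 or -5] peel the +5: subtract 5 from each side ⇒ sub: x = 0 or -10.

Answer: x ∈ {-10, 0}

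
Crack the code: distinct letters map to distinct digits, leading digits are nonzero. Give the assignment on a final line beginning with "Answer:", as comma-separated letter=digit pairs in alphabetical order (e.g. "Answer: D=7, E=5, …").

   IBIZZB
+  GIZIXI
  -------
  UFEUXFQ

Step 1. [col 1: B + I ≡ Q (mod 10)] several values work for I in column 1 (B + I ≡ Q (mod 10), carry-in 0); try I=8 ⇒ I=8.
Step 2. [col 1: B + I ≡ Q (mod 10)] column 1 (B + I ≡ Q (mod 10), carry-in 0) doesn't pin B yet; pick B=7 and continue. So B=7.
Step 3. [col 1: B + I ≡ Q (mod 10)] column 1 reads B+I+carry(0)=Q with B=7, I=8; with digits 7,8 already taken and all letters distinct, the only value for Q is 5, so Q=5.
Step 4. [U] adding two 6-digit numbers gives at most 6+1 digits, and here it does — U is that final carry and must be 1. So U=1.
Step 5. [col 2: Z + X ≡ F (mod 10)] column 2 (Z + X ≡ F (mod 10), carry-in 1) doesn't pin Z yet; pick Z=2 and continue, so Z=2.
Step 6. [col 2: Z + X ≡ F (mod 10)] no forcing yet in column 2 (carry-in 1); X=0 is free and consistent — try it ⇒ X=0.
Step 7. [col 2: Z + X ≡ F (mod 10)] column 2: given Z=2, X=0, carry-in 1, and digits 0,1,2,5,7,8 already taken and all letters distinct, Z+X≡F (mod 10) forces F=3 ⇒ F=3.
Step 8. [col 5: B + I ≡ E (mod 10)] column 5 reads B+I+carry(1)=E with B=7, I=8; with digits 0,1,2,3,5,7,8 already taken and all letters distinct, the only value for E is 6 ⇒ E=6.
Step 9. [col 6: I + G ≡ F (mod 10)] from column 6 (I=8, F=3, carry-in 1, digits 0,1,2,3,5,6,7,8 already taken and all letters distinct): G must equal 4, so G=4.

Answer: B=7, E=6, F=3, G=4, I=8, Q=5, U=1, X=0, Z=2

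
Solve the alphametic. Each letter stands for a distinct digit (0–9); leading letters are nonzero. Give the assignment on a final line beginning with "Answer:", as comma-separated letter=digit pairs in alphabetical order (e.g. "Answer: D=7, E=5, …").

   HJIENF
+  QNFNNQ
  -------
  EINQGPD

Step 1. [col 1: F + Q ≡ D (mod 10)] several values work for Q in column 1 (F + Q ≡ D (mod 10), carry-in 0); try Q=7. So Q=7.
Step 2. [col 1: F + Q ≡ D (mod 10)] several values work for F in column 1 (F + Q ≡ D (mod 10), carry-in 0); try F=2. So F=2.
Step 3. [col 1: F + Q ≡ D (mod 10)] from column 1 (F=2, Q=7, carry-in 0, digits 2,7 already taken and all letters distinct): D must equal 9 ⇒ D=9.
Step 4. [col 2: N + N ≡ P (mod 10)] column 2 (N + N ≡ P (mod 10), carry-in 0) doesn't pin P yet; pick P=6 and continue ⇒ P=6.
Step 5. [col 2: N + N ≡ P (mod 10)] no forcing yet in column 2 (carry-in 0); N=3 is free and consistent — try it. So N=3.
Step 6. [col 3: E + N ≡ G (mod 10)] G=4 is one option consistent with column 3 (E + N ≡ G (mod 10), carry-in 0) — take it ⇒ G=4.
Step 7. [col 3: E + N ≡ G (mod 10)] column 3: given N=3, G=4, carry-in 0, and digits 2,3,4,6,7,9 already taken and all letters distinct, E+N≡G (mod 10) forces E=1, so E=1.
Step 8. [col 4: I + F ≡ Q (mod 10)] column 4 reads I+F+carry(0)=Q with F=2, Q=7; with digits 1,2,3,4,6,7,9 already taken and all letters distinct, the only value for I is 5 ⇒ I=5.
Step 9. [col 5: J + N ≡ N (mod 10)] from column 5 (N=3, carry-in 0, digits 1,2,3,4,5,6,7,9 already taken and all letters distinct): J must equal 0, so J=0.
Step 10. [col 6: H + Q ≡ I (mod 10)] column 6 reads H+Q+carry(0)=I with Q=7, I=5; with digits 0,1,2,3,4,5,6,7,9 already taken and all letters distinct, the only value for H is 8, so H=8.

Answer: D=9, E=1, F=2, G=4, H=8, I=5, J=0, N=3, P=6, Q=7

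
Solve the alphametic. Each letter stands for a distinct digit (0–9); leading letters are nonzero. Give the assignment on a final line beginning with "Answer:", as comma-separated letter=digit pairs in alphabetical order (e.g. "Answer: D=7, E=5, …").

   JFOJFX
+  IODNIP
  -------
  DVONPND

Step 1. [col 1: X + P ≡ D (mod 10)] several values work for P in column 1 (X + P ≡ D (mod 10), carry-in 0); try P=3, so P=3.
Step 2. [col 1: X + P ≡ D (mod 10)] no forcing yet in column 1 (carry-in 0); D=1 is free and consistent — try it ⇒ D=1.
Step 3. [col 1: X + P ≡ D (mod 10)] column 1: given P=3, D=1, carry-in 0, and digits 1,3 already taken and all letters distinct, X+P≡D (mod 10) forces X=8. So X=8.
Step 4. [col 2: F + I ≡ N (mod 10)] I=5 is one option consistent with column 2 (F + I ≡ N (mod 10), carry-in 1) — take it. So I=5.
Step 5. [col 2: F + I ≡ N (mod 10)] no forcing yet in column 2 (carry-in 1); F=0 is free and consistent — try it. So F=0.
Step 6. [col 2: F + I ≡ N (mod 10)] from column 2 (F=0, I=5, carry-in 1, digits 0,1,3,5,8 already taken and all letters distinct): N must equal 6, so N=6.
Step 7. [col 3: J + N ≡ P (mod 10)] in column 3 we have J+N≡P with carry-in 0; given N=6, P=3 and digits 0,1,3,5,6,8 already taken and all letters distinct, that pins J to 7. So J=7.
Step 8. [col 4: O + D ≡ N (mod 10)] in column 4 we have O+D≡N with carry-in 1; given D=1, N=6 and digits 0,1,3,5,6,7,8 already taken and all letters distinct, that pins O to 4, so O=4.
Step 9. [col 6: J + I ≡ V (mod 10)] from column 6 (J=7, I=5, carry-in 0, digits 0,1,3,4,5,6,7,8 already taken and all letters distinct): V must equal 2 ⇒ V=2.

Answer: D=1, F=0, I=5, J=7, N=6, O=4, P=3, V=2, X=8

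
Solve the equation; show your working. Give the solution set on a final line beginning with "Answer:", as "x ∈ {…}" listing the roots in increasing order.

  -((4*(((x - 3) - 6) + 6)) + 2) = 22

Step 1. [-((4*(((x - 3) - 6) + 6)) + 2) = 22] leading − — multiply by −1. So neg: (4*(((x - 3) - 6) + 6)) + 2 = -22.
Step 2. [(4*(((x - 3) - 6) + 6)) + 2 = -22] subtract 2: x sits inside (… + 2). So sub: 4*(((x - 3) - 6) + 6) = -24.
Step 3. [4*(((x - 3) - 6) + 6) = -24] leading coefficient 4: divide by 4. So div: ((x - 3) - 6) + 6 = -6.
Step 4. [((x - 3) - 6) + 6 = -6] the outer +6 inverts by subtracting 6 ⇒ sub: (x - 3) - 6 = -12.
Step 5. [(x - 3) - 6 = -12] 6 comes off first (add 6) ⇒ sub: x - 3 = -6.
Step 6. [x - 3 = -6] peel the -3: add 3 from each side, so sub: x = -3.

Answer: x ∈ {-3}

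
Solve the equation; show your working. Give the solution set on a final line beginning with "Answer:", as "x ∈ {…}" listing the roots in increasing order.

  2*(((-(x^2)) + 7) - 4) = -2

Step 1. [2*(((-(x^2)) + 7) - 4) = -2] 2 out front; divide by 2. So div: ((-(x^2)) + 7) - 4 = -1.
Step 2. [((-(x^2)) + 7) - 4 = -1] -4 is outermost — add 4 both sides, so sub: (-(x^2)) + 7 = 3.
Step 3. [(-(x^2)) + 7 = 3] +7 is outermost — subtract 7 both sides ⇒ sub: -(x^2) = -4.
Step 4. [-(x^2) = -4] LHS negated; negate both sides ⇒ neg: x^2 = 4.
Step 5. [x^2 = 4] √ both sides: 4 ≥ 0 gives two branches. So sqrt: x = 2 or -2.

Answer: x ∈ {-2, 2}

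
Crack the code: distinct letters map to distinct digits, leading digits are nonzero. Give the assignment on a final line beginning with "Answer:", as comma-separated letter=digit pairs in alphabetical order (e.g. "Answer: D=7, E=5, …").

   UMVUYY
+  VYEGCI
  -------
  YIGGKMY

Step 1. [col 1: Y + I ≡ Y (mod 10)] column 1 reads Y+I+carry(0)=Y with nothing yet; with all letters distinct, none taken yet, the only value for I is 0. So I=0.
Step 2. [col 1: Y + I ≡ Y (mod 10)] no forcing yet in column 1 (carry-in 0); Y=1 is free and consistent — try it, so Y=1.
Step 3. [col 2: Y + C ≡ M (mod 10)] C=7 is one option consistent with column 2 (Y + C ≡ M (mod 10), carry-in 0) — take it ⇒ C=7.
Step 4. [col 2: Y + C ≡ M (mod 10)] in column 2 we have Y+C≡M with carry-in 0; given Y=1, C=7 and digits 0,1,7 already taken and all letters distinct, that pins M to 8. So M=8.
Step 5. [col 3: U + G ≡ K (mod 10)] several values work for U in column 3 (U + G ≡ K (mod 10), carry-in 0); try U=4, so U=4.
Step 6. [col 3: U + G ≡ K (mod 10)] no forcing yet in column 3 (carry-in 0); G=9 is free and consistent — try it, so G=9.
Step 7. [col 3: U + G ≡ K (mod 10)] column 3 reads U+G+carry(0)=K with U=4, G=9; with digits 0,1,4,7,8,9 already taken and all letters distinct, the only value for K is 3 ⇒ K=3.
Step 8. [col 4: V + E ≡ G (mod 10)] column 4 (V + E ≡ G (mod 10), carry-in 1) doesn't pin E yet; pick E=2 and continue ⇒ E=2.
Step 9. [col 4: V + E ≡ G (mod 10)] from column 4 (E=2, G=9, carry-in 1, digits 0,1,2,3,4,7,8,9 already taken and all letters distinct): V must equal 6, so V=6.

Answer: C=7, E=2, G=9, I=0, K=3, M=8, U=4, V=6, Y=1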